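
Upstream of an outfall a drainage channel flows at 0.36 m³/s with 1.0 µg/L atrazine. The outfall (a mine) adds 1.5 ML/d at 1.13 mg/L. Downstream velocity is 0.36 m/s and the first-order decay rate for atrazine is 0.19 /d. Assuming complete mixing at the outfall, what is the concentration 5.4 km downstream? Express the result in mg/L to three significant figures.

1.5 ML/d = 0.01736 m³/s.
1.0 µg/L = 0.001 mg/L.
After complete mixing, C₀ = (0.01736·1.13 + 0.36·0.001) / 0.3774 = 0.05294 mg/L.
Travel time t = 5400 m / 0.36 m/s = 1.5e+04 s = 0.1736 d.
C = 0.05294·exp(−0.19·0.1736) = 0.05294·0.9676 = 0.05122 mg/L.

0.0512 mg/L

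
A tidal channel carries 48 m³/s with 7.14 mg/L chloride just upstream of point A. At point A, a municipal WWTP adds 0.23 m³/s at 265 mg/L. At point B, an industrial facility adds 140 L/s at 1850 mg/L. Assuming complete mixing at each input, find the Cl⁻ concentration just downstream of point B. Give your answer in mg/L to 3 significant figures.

After input A: C = (48·7.14 + 0.23·265) / 48.23 = 8.37 mg/L.
140 L/s = 0.14 m³/s.
After input B: C = (48.23·8.37 + 0.14·1850) / 48.37 = 13.7 mg/L.

13.7 mg/L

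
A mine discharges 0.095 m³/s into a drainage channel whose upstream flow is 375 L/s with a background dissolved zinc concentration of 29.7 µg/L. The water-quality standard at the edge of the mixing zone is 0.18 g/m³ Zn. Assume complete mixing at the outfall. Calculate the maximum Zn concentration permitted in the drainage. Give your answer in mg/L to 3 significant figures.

0.773 mg/L

375 L/s = 0.375 m³/s.
29.7 µg/L = 0.0297 mg/L.
Mass balance: 0.18·0.47 = 0.095·Cₑ + 0.375·0.0297.
Cₑ = (0.0846 − 0.01114) / 0.095 = 0.7733 mg/L.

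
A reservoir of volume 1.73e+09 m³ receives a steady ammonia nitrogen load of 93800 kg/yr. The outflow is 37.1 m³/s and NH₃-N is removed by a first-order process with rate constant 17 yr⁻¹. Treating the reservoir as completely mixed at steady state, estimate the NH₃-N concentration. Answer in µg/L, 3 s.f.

Outflow Q = 37.1 m³/s × 3.156e+07 s/yr = 1.171e+09 m³/yr.
Steady-state CSTR mass balance: W = Q·C + k·V·C, so C = W/(Q + kV).
Q + kV = 1.171e+09 + 17·1.73e+09 = 3.058e+10 m³/yr.
C = 93800/3.058e+10 = 3.067e-06 kg/m³ = 0.003067 mg/L = 3.067 µg/L.

3.07 µg/L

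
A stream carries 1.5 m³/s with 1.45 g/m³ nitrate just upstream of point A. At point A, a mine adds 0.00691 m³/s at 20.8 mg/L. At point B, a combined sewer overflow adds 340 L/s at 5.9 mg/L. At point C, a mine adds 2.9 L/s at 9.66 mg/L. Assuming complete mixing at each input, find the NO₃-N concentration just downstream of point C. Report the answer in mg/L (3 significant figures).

2.35 mg/L

After input A: C = (1.5·1.45 + 0.00691·20.8) / 1.507 = 1.539 mg/L.
340 L/s = 0.34 m³/s.
After input B: C = (1.507·1.539 + 0.34·5.9) / 1.847 = 2.342 mg/L.
2.9 L/s = 0.0029 m³/s.
After input C: C = (1.847·2.342 + 0.0029·9.66) / 1.85 = 2.353 mg/L.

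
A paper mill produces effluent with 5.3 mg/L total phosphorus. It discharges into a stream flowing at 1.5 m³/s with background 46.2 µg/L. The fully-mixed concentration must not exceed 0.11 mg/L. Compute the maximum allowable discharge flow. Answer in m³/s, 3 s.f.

0.0184 m³/s

46.2 µg/L = 0.0462 mg/L.
Mass balance at complete mixing: C_std·(Q_w + Q_r) = Q_w·C_e + Q_r·C_b.
Rearranging, Q_w = Q_r·(C_std − C_b)/(C_e − C_std) = 1.5·(0.11 − 0.0462) / (5.3 − 0.11) = 0.01844 m³/s.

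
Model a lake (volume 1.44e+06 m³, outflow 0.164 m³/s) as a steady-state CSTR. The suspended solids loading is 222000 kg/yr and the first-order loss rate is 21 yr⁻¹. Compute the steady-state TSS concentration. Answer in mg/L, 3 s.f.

6.27 mg/L

Outflow Q = 0.164 m³/s × 3.156e+07 s/yr = 5.175e+06 m³/yr.
Steady-state CSTR mass balance: W = Q·C + k·V·C, so C = W/(Q + kV).
Q + kV = 5.175e+06 + 21·1.44e+06 = 3.542e+07 m³/yr.
C = 222000/3.542e+07 = 0.006268 kg/m³ = 6.268 mg/L.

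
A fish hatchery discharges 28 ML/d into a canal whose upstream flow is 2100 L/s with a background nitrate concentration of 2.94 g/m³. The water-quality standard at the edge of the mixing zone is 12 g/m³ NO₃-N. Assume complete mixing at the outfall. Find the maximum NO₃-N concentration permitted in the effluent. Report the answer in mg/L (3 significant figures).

28 ML/d = 0.3241 m³/s.
2100 L/s = 2.1 m³/s.
Mass balance: 12·2.424 = 0.3241·Cₑ + 2.1·2.94.
Cₑ = (29.09 − 6.174) / 0.3241 = 70.71 mg/L.

70.7 mg/L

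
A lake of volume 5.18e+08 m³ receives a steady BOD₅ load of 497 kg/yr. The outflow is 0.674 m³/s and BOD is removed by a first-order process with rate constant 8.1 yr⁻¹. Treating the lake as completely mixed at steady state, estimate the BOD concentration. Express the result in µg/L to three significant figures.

Outflow Q = 0.674 m³/s × 3.156e+07 s/yr = 2.127e+07 m³/yr.
Steady-state CSTR mass balance: W = Q·C + k·V·C, so C = W/(Q + kV).
Q + kV = 2.127e+07 + 8.1·5.18e+08 = 4.217e+09 m³/yr.
C = 497/4.217e+09 = 1.179e-07 kg/m³ = 0.0001179 mg/L = 0.1179 µg/L.

0.118 µg/L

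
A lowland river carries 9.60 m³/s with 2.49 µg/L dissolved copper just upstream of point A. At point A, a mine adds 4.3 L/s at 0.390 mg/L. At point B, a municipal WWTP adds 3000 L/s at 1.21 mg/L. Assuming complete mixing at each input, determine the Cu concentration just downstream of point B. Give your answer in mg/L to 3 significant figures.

0.290 mg/L

2.49 µg/L = 0.00249 mg/L.
4.3 L/s = 0.0043 m³/s.
After input A: C = (9.6·0.00249 + 0.0043·0.39) / 9.604 = 0.002663 mg/L.
3000 L/s = 3 m³/s.
After input B: C = (9.604·0.002663 + 3·1.21) / 12.6 = 0.29 mg/L.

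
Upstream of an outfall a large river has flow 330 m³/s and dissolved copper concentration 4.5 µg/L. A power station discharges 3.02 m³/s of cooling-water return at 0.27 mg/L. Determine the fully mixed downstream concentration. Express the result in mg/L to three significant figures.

0.00691 mg/L

4.5 µg/L = 0.0045 mg/L.
Conservation of mass across the mixing zone: C = (3.02·0.27 + 330·0.0045) / (3.02 + 330) = 2.3/333 = 0.006908 mg/L.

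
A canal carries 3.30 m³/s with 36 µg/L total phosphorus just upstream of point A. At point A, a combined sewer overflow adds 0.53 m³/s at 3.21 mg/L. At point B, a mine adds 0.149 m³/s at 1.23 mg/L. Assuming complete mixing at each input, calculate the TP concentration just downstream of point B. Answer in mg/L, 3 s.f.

36 µg/L = 0.036 mg/L.
After input A: C = (3.3·0.036 + 0.53·3.21) / 3.83 = 0.4752 mg/L.
After input B: C = (3.83·0.4752 + 0.149·1.23) / 3.979 = 0.5035 mg/L.

0.503 mg/L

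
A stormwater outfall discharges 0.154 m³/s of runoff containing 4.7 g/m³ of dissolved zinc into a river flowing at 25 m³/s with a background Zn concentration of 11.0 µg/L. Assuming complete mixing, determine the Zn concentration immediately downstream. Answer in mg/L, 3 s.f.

0.0397 mg/L

11.0 µg/L = 0.011 mg/L.
By mass balance at complete mixing, C = (0.154·4.7 + 25·0.011) / (0.154 + 25) = 0.9988/25.15 = 0.03971 mg/L.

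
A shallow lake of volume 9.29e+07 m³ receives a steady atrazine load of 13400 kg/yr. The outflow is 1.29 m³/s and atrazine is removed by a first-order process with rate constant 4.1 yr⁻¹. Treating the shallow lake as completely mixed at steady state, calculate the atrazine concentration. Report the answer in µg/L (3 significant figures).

Outflow Q = 1.29 m³/s × 3.156e+07 s/yr = 4.071e+07 m³/yr.
Steady-state CSTR mass balance: W = Q·C + k·V·C, so C = W/(Q + kV).
Q + kV = 4.071e+07 + 4.1·9.29e+07 = 4.216e+08 m³/yr.
C = 13400/4.216e+08 = 3.178e-05 kg/m³ = 0.03178 mg/L = 31.78 µg/L.

31.8 µg/L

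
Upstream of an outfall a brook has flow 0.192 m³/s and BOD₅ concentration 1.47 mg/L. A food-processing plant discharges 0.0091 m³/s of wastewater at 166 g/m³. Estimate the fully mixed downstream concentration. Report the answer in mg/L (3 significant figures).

Conservation of mass across the mixing zone: C = (0.0091·166 + 0.192·1.47) / (0.0091 + 0.192) = 1.793/0.2011 = 8.915 mg/L.

8.92 mg/L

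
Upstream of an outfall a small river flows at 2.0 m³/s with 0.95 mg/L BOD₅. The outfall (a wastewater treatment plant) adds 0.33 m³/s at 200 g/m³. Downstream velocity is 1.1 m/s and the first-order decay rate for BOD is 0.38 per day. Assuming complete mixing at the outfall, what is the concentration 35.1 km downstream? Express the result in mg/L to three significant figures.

After complete mixing, C₀ = (0.33·200 + 2·0.95) / 2.33 = 29.14 mg/L.
Travel time t = 3.51e+04 m / 1.1 m/s = 3.191e+04 s = 0.3693 d.
C = 29.14·exp(−0.38·0.3693) = 29.14·0.8691 = 25.33 mg/L.

25.3 mg/L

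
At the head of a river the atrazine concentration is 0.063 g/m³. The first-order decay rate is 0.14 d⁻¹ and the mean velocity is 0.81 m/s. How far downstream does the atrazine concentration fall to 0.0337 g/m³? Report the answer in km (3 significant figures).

From C = C₀·e^(−kt), t = ln(C₀/C)/k = ln(0.063/0.0337)/0.14 = 0.6256/0.14 = 4.469 d.
Distance = v·t = 0.81 m/s × 3.861e+05 s = 3.127e+05 m = 312.7 km.

313 km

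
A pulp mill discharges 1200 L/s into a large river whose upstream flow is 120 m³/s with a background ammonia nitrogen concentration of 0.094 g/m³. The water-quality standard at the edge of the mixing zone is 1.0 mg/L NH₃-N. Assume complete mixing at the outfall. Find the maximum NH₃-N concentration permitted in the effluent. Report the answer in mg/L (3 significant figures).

91.6 mg/L

1200 L/s = 1.2 m³/s.
Mass balance: 1·121.2 = 1.2·Cₑ + 120·0.094.
Cₑ = (121.2 − 11.28) / 1.2 = 91.6 mg/L.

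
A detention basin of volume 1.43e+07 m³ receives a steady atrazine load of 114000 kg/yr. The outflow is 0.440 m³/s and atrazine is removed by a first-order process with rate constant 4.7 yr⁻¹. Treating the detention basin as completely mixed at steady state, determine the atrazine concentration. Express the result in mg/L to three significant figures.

1.41 mg/L

Outflow Q = 0.440 m³/s × 3.156e+07 s/yr = 1.389e+07 m³/yr.
Steady-state CSTR mass balance: W = Q·C + k·V·C, so C = W/(Q + kV).
Q + kV = 1.389e+07 + 4.7·1.43e+07 = 8.11e+07 m³/yr.
C = 114000/8.11e+07 = 0.001406 kg/m³ = 1.406 mg/L.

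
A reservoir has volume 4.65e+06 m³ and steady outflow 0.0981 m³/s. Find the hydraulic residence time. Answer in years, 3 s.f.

1.50 yr

Q = 0.0981 m³/s × 3.156e+07 s/yr = 3.096e+06 m³/yr.
Hydraulic residence time τ = V/Q = 4.65e+06/3.096e+06 = 1.502 yr.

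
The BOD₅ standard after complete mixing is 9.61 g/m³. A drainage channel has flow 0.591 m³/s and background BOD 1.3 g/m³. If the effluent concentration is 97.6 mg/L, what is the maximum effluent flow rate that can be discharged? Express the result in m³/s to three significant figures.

Mass balance at complete mixing: C_std·(Q_w + Q_r) = Q_w·C_e + Q_r·C_b.
Rearranging, Q_w = Q_r·(C_std − C_b)/(C_e − C_std) = 0.591·(9.61 − 1.3) / (97.6 − 9.61) = 0.05582 m³/s.

0.0558 m³/s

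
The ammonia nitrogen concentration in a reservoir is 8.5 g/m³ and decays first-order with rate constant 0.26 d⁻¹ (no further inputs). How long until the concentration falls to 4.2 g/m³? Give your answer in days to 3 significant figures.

t = ln(C₀/C)/k = ln(8.5/4.2)/0.26 = 0.705/0.26 = 2.711 d.

2.71 d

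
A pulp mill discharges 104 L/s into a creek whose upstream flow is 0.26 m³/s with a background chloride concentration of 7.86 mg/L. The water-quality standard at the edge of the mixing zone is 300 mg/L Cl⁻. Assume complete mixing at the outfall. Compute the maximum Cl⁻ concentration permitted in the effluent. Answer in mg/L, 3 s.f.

104 L/s = 0.104 m³/s.
Mass balance: 300·0.364 = 0.104·Cₑ + 0.26·7.86.
Cₑ = (109.2 − 2.044) / 0.104 = 1030 mg/L.

1030 mg/L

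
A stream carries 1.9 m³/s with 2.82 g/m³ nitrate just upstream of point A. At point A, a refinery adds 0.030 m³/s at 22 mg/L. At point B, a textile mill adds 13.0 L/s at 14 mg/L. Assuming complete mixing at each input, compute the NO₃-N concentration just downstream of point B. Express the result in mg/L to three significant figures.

3.19 mg/L

After input A: C = (1.9·2.82 + 0.03·22) / 1.93 = 3.118 mg/L.
13.0 L/s = 0.013 m³/s.
After input B: C = (1.93·3.118 + 0.013·14) / 1.943 = 3.191 mg/L.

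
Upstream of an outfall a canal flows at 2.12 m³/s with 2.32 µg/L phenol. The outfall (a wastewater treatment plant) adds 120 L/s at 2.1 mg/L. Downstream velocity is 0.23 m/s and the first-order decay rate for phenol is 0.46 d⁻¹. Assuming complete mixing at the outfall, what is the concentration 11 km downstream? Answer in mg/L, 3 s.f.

0.0889 mg/L

120 L/s = 0.12 m³/s.
2.32 µg/L = 0.00232 mg/L.
After complete mixing, C₀ = (0.12·2.1 + 2.12·0.00232) / 2.24 = 0.1147 mg/L.
Travel time t = 1.1e+04 m / 0.23 m/s = 4.783e+04 s = 0.5535 d.
C = 0.1147·exp(−0.46·0.5535) = 0.1147·0.7752 = 0.08891 mg/L.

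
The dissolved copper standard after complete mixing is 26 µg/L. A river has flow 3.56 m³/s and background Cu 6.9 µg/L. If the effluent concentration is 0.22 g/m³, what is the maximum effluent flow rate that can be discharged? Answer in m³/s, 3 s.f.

0.350 m³/s

6.9 µg/L = 0.0069 mg/L.
26 µg/L = 0.026 mg/L.
Mass balance at complete mixing: C_std·(Q_w + Q_r) = Q_w·C_e + Q_r·C_b.
Rearranging, Q_w = Q_r·(C_std − C_b)/(C_e − C_std) = 3.56·(0.026 − 0.0069) / (0.22 − 0.026) = 0.3505 m³/s.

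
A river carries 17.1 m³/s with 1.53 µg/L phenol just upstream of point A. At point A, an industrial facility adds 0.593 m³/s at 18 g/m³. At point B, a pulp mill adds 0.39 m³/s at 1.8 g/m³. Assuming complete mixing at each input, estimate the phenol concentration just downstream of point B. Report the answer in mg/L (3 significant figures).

1.53 µg/L = 0.00153 mg/L.
After input A: C = (17.1·0.00153 + 0.593·18) / 17.69 = 0.6048 mg/L.
After input B: C = (17.69·0.6048 + 0.39·1.8) / 18.08 = 0.6305 mg/L.

0.631 mg/L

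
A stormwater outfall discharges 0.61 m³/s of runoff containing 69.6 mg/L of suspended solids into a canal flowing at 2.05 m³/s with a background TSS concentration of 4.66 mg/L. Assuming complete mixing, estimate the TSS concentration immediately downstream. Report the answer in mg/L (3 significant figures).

Conservation of mass across the mixing zone: C = (0.61·69.6 + 2.05·4.66) / (0.61 + 2.05) = 52.01/2.66 = 19.55 mg/L.

19.6 mg/L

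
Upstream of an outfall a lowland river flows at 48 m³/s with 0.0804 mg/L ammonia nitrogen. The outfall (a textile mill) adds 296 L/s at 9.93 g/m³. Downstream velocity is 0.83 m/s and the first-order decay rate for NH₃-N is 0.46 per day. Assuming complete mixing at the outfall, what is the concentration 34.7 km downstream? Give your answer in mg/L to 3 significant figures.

296 L/s = 0.296 m³/s.
After complete mixing, C₀ = (0.296·9.93 + 48·0.0804) / 48.3 = 0.1408 mg/L.
Travel time t = 3.47e+04 m / 0.83 m/s = 4.181e+04 s = 0.4839 d.
C = 0.1408·exp(−0.46·0.4839) = 0.1408·0.8004 = 0.1127 mg/L.

0.113 mg/L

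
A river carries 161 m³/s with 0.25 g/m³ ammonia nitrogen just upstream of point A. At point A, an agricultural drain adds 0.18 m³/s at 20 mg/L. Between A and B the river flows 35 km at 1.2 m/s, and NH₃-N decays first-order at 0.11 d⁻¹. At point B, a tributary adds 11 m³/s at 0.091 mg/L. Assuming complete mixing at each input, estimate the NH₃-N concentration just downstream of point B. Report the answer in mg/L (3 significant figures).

0.251 mg/L

After input A: C = (161·0.25 + 0.18·20) / 161.2 = 0.2721 mg/L.
Over the 35 km reach to input B (t = 2.917e+04 s = 0.3376 d), decay gives C = 0.2721·exp(−0.11·0.3376) = 0.2621 mg/L.
After input B: C = (161.2·0.2621 + 11·0.091) / 172.2 = 0.2512 mg/L.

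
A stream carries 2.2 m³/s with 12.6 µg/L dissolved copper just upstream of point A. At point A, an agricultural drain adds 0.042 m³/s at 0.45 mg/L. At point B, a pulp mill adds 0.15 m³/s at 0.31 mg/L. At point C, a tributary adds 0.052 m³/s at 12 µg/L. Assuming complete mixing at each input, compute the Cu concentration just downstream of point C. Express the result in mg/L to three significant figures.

12.6 µg/L = 0.0126 mg/L.
After input A: C = (2.2·0.0126 + 0.042·0.45) / 2.242 = 0.02079 mg/L.
After input B: C = (2.242·0.02079 + 0.15·0.31) / 2.392 = 0.03893 mg/L.
12 µg/L = 0.012 mg/L.
After input C: C = (2.392·0.03893 + 0.052·0.012) / 2.444 = 0.03836 mg/L.

0.0384 mg/L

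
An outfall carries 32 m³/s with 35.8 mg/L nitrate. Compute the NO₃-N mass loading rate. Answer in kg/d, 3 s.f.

Mass flux = Q·C = 32 m³/s × 35.8 g/m³ = 1146 g/s.
= 1146 g/s × 86.4 = 9.898e+04 kg/d.

99000 kg/d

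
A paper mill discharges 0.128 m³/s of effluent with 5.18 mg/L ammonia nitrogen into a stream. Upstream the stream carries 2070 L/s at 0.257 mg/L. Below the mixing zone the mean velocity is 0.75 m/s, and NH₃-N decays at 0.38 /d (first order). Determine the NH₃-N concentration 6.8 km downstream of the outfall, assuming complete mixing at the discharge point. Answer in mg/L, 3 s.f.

0.522 mg/L

2070 L/s = 2.07 m³/s.
After complete mixing, C₀ = (0.128·5.18 + 2.07·0.257) / 2.198 = 0.5437 mg/L.
Travel time t = 6800 m / 0.75 m/s = 9067 s = 0.1049 d.
C = 0.5437·exp(−0.38·0.1049) = 0.5437·0.9609 = 0.5224 mg/L.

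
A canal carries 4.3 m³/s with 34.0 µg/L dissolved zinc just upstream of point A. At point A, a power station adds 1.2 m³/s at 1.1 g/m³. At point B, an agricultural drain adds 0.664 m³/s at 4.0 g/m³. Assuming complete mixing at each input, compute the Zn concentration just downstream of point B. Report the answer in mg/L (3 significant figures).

0.669 mg/L

34.0 µg/L = 0.034 mg/L.
After input A: C = (4.3·0.034 + 1.2·1.1) / 5.5 = 0.2666 mg/L.
After input B: C = (5.5·0.2666 + 0.664·4) / 6.164 = 0.6688 mg/L.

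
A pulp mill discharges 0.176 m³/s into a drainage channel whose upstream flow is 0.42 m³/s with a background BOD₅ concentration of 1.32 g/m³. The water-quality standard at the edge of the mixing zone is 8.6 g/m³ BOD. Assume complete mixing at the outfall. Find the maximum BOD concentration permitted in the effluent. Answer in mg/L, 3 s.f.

26.0 mg/L

Mass balance: 8.6·0.596 = 0.176·Cₑ + 0.42·1.32.
Cₑ = (5.126 − 0.5544) / 0.176 = 25.97 mg/L.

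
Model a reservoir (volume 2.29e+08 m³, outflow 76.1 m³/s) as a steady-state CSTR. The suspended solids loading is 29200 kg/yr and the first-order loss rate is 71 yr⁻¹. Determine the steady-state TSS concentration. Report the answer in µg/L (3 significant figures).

Outflow Q = 76.1 m³/s × 3.156e+07 s/yr = 2.402e+09 m³/yr.
Steady-state CSTR mass balance: W = Q·C + k·V·C, so C = W/(Q + kV).
Q + kV = 2.402e+09 + 71·2.29e+08 = 1.866e+10 m³/yr.
C = 29200/1.866e+10 = 1.565e-06 kg/m³ = 0.001565 mg/L = 1.565 µg/L.

1.56 µg/L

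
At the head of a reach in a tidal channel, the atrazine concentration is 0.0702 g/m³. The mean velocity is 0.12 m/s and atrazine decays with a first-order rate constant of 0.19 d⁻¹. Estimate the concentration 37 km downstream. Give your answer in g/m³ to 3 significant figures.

0.0356 g/m³

Travel time t = 37 km / 0.12 m/s = 3.7e+04/0.12 = 3.083e+05 s = 3.569 d.
First-order decay: C = 0.0702·exp(−0.19·3.569) = 0.0702·0.5076 = 0.03563 g/m³.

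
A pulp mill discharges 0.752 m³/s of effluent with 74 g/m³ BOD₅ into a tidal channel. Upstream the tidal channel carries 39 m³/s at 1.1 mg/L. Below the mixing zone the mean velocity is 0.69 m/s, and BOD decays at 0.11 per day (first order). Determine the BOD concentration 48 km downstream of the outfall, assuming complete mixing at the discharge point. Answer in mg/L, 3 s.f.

2.27 mg/L

After complete mixing, C₀ = (0.752·74 + 39·1.1) / 39.75 = 2.479 mg/L.
Travel time t = 4.8e+04 m / 0.69 m/s = 6.957e+04 s = 0.8052 d.
C = 2.479·exp(−0.11·0.8052) = 2.479·0.9152 = 2.269 mg/L.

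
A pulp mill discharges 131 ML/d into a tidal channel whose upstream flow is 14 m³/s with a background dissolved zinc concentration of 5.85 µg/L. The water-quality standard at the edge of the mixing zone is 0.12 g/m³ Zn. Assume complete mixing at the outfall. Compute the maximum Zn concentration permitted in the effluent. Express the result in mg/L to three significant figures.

131 ML/d = 1.516 m³/s.
5.85 µg/L = 0.00585 mg/L.
Mass balance: 0.12·15.52 = 1.516·Cₑ + 14·0.00585.
Cₑ = (1.862 − 0.0819) / 1.516 = 1.174 mg/L.

1.17 mg/L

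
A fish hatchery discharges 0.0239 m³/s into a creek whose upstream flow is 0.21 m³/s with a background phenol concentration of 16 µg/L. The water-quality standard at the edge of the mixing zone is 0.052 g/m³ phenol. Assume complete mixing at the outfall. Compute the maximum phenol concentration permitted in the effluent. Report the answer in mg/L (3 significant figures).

0.368 mg/L

16 µg/L = 0.016 mg/L.
Mass balance: 0.052·0.2339 = 0.0239·Cₑ + 0.21·0.016.
Cₑ = (0.01216 − 0.00336) / 0.0239 = 0.3683 mg/L.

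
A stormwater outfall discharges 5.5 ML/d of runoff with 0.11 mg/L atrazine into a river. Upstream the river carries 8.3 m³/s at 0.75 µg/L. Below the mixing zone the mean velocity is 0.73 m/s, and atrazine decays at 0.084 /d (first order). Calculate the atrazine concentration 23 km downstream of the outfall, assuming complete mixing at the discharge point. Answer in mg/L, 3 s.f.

5.5 ML/d = 0.06366 m³/s.
0.75 µg/L = 0.00075 mg/L.
After complete mixing, C₀ = (0.06366·0.11 + 8.3·0.00075) / 8.364 = 0.001582 mg/L.
Travel time t = 2.3e+04 m / 0.73 m/s = 3.151e+04 s = 0.3647 d.
C = 0.001582·exp(−0.084·0.3647) = 0.001582·0.9698 = 0.001534 mg/L.

0.00153 mg/L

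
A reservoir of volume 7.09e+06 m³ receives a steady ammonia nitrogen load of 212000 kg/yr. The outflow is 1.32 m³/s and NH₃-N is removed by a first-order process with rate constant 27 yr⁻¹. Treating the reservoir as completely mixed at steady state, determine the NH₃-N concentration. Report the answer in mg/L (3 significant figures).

Outflow Q = 1.32 m³/s × 3.156e+07 s/yr = 4.166e+07 m³/yr.
Steady-state CSTR mass balance: W = Q·C + k·V·C, so C = W/(Q + kV).
Q + kV = 4.166e+07 + 27·7.09e+06 = 2.331e+08 m³/yr.
C = 212000/2.331e+08 = 0.0009095 kg/m³ = 0.9095 mg/L.

0.910 mg/L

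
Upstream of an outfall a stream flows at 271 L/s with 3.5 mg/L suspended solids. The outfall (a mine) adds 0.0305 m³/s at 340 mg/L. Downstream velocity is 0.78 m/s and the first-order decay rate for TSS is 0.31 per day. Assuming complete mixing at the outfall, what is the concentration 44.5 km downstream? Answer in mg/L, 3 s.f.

271 L/s = 0.271 m³/s.
After complete mixing, C₀ = (0.0305·340 + 0.271·3.5) / 0.3015 = 37.54 mg/L.
Travel time t = 4.45e+04 m / 0.78 m/s = 5.705e+04 s = 0.6603 d.
C = 37.54·exp(−0.31·0.6603) = 37.54·0.8149 = 30.59 mg/L.

30.6 mg/L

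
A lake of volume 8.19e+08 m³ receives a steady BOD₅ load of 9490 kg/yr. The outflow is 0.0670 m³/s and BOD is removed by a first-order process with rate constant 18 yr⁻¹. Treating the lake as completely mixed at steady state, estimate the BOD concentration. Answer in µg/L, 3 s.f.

Outflow Q = 0.0670 m³/s × 3.156e+07 s/yr = 2.114e+06 m³/yr.
Steady-state CSTR mass balance: W = Q·C + k·V·C, so C = W/(Q + kV).
Q + kV = 2.114e+06 + 18·8.19e+08 = 1.474e+10 m³/yr.
C = 9490/1.474e+10 = 6.436e-07 kg/m³ = 0.0006436 mg/L = 0.6436 µg/L.

0.644 µg/L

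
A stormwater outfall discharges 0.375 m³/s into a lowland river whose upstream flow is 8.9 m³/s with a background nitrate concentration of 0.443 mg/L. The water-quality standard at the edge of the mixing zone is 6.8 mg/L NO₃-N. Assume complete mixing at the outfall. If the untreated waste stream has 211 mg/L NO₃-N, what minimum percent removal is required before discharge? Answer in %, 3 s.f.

Mass balance: 6.8·9.275 = 0.375·Cₑ + 8.9·0.443.
Cₑ = (63.07 − 3.943) / 0.375 = 157.7 mg/L.
Required removal = 1 − 157.7/211 = 25.27 %.

25.3 %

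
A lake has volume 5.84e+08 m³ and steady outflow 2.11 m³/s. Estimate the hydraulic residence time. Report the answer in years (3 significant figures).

8.77 yr

Q = 2.11 m³/s × 3.156e+07 s/yr = 6.659e+07 m³/yr.
Hydraulic residence time τ = V/Q = 5.84e+08/6.659e+07 = 8.771 yr.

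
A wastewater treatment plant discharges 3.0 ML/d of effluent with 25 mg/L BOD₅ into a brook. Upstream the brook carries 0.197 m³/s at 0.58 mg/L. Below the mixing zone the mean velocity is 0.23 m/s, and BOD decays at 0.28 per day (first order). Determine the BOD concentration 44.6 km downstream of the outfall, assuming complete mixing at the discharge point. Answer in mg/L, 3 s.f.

2.26 mg/L

3.0 ML/d = 0.03472 m³/s.
After complete mixing, C₀ = (0.03472·25 + 0.197·0.58) / 0.2317 = 4.239 mg/L.
Travel time t = 4.46e+04 m / 0.23 m/s = 1.939e+05 s = 2.244 d.
C = 4.239·exp(−0.28·2.244) = 4.239·0.5334 = 2.261 mg/L.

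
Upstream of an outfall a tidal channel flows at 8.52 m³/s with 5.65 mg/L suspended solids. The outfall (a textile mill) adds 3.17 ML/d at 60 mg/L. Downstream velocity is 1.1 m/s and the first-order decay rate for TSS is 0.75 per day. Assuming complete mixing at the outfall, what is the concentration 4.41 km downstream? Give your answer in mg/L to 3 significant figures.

3.17 ML/d = 0.03669 m³/s.
After complete mixing, C₀ = (0.03669·60 + 8.52·5.65) / 8.557 = 5.883 mg/L.
Travel time t = 4410 m / 1.1 m/s = 4009 s = 0.0464 d.
C = 5.883·exp(−0.75·0.0464) = 5.883·0.9658 = 5.682 mg/L.

5.68 mg/L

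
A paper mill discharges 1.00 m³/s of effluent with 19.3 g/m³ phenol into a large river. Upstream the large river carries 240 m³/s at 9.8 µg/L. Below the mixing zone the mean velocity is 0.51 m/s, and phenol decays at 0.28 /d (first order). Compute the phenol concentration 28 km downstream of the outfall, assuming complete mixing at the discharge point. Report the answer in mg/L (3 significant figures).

0.0752 mg/L

9.8 µg/L = 0.0098 mg/L.
After complete mixing, C₀ = (1·19.3 + 240·0.0098) / 241 = 0.08984 mg/L.
Travel time t = 2.8e+04 m / 0.51 m/s = 5.49e+04 s = 0.6354 d.
C = 0.08984·exp(−0.28·0.6354) = 0.08984·0.837 = 0.0752 mg/L.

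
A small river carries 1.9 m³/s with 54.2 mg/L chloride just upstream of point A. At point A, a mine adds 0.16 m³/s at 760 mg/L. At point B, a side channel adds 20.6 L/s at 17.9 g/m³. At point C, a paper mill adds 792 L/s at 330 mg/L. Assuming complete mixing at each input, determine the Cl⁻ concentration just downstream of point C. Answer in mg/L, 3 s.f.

169 mg/L

After input A: C = (1.9·54.2 + 0.16·760) / 2.06 = 109 mg/L.
20.6 L/s = 0.0206 m³/s.
After input B: C = (2.06·109 + 0.0206·17.9) / 2.081 = 108.1 mg/L.
792 L/s = 0.792 m³/s.
After input C: C = (2.081·108.1 + 0.792·330) / 2.873 = 169.3 mg/L.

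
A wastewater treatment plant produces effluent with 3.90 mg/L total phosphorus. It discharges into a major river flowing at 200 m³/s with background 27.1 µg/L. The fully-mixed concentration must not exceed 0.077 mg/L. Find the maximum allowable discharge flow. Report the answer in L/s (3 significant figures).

27.1 µg/L = 0.0271 mg/L.
Mass balance at complete mixing: C_std·(Q_w + Q_r) = Q_w·C_e + Q_r·C_b.
Rearranging, Q_w = Q_r·(C_std − C_b)/(C_e − C_std) = 200·(0.077 − 0.0271) / (3.9 − 0.077) = 2.611 m³/s.
= 2611 L/s.

2610 L/s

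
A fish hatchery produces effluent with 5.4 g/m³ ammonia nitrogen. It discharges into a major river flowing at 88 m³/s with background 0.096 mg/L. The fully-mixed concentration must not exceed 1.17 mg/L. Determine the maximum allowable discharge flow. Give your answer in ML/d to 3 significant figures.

1930 ML/d

Mass balance at complete mixing: C_std·(Q_w + Q_r) = Q_w·C_e + Q_r·C_b.
Rearranging, Q_w = Q_r·(C_std − C_b)/(C_e − C_std) = 88·(1.17 − 0.096) / (5.4 − 1.17) = 22.34 m³/s.
= 1930 ML/d.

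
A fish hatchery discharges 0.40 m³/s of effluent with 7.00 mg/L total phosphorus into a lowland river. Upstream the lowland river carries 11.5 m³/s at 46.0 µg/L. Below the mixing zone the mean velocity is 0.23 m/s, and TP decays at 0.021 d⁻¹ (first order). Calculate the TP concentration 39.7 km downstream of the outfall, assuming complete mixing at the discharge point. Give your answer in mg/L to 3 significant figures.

0.268 mg/L

46.0 µg/L = 0.046 mg/L.
After complete mixing, C₀ = (0.4·7 + 11.5·0.046) / 11.9 = 0.2797 mg/L.
Travel time t = 3.97e+04 m / 0.23 m/s = 1.726e+05 s = 1.998 d.
C = 0.2797·exp(−0.021·1.998) = 0.2797·0.9589 = 0.2683 mg/L.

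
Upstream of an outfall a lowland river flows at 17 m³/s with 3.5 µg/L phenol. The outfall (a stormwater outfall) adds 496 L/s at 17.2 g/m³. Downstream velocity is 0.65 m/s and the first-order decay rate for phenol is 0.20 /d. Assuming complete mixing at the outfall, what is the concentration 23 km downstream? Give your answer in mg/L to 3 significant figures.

0.452 mg/L

496 L/s = 0.496 m³/s.
3.5 µg/L = 0.0035 mg/L.
After complete mixing, C₀ = (0.496·17.2 + 17·0.0035) / 17.5 = 0.491 mg/L.
Travel time t = 2.3e+04 m / 0.65 m/s = 3.538e+04 s = 0.4095 d.
C = 0.491·exp(−0.20·0.4095) = 0.491·0.9214 = 0.4524 mg/L.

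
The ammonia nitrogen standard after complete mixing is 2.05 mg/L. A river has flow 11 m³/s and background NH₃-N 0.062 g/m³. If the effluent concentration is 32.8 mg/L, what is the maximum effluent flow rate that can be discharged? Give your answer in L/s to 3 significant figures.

Mass balance at complete mixing: C_std·(Q_w + Q_r) = Q_w·C_e + Q_r·C_b.
Rearranging, Q_w = Q_r·(C_std − C_b)/(C_e − C_std) = 11·(2.05 − 0.062) / (32.8 − 2.05) = 0.7112 m³/s.
= 711.2 L/s.

711 L/s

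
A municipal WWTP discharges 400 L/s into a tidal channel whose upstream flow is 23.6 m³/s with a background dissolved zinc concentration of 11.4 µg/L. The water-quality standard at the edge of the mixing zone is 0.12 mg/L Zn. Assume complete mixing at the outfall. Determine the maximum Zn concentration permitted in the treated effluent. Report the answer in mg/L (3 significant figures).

6.53 mg/L

400 L/s = 0.4 m³/s.
11.4 µg/L = 0.0114 mg/L.
Mass balance: 0.12·24 = 0.4·Cₑ + 23.6·0.0114.
Cₑ = (2.88 − 0.269) / 0.4 = 6.527 mg/L.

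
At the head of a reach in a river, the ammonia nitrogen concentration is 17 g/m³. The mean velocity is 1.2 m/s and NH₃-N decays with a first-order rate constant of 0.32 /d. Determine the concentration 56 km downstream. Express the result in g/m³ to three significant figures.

Travel time t = 56 km / 1.2 m/s = 5.6e+04/1.2 = 4.667e+04 s = 0.5401 d.
First-order decay: C = 17·exp(−0.32·0.5401) = 17·0.8413 = 14.3 g/m³.

14.3 g/m³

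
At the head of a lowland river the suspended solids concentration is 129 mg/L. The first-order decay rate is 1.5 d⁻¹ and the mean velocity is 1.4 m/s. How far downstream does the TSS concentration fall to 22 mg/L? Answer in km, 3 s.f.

From C = C₀·e^(−kt), t = ln(C₀/C)/k = ln(129/22)/1.5 = 1.769/1.5 = 1.179 d.
Distance = v·t = 1.4 m/s × 1.019e+05 s = 1.426e+05 m = 142.6 km.

143 km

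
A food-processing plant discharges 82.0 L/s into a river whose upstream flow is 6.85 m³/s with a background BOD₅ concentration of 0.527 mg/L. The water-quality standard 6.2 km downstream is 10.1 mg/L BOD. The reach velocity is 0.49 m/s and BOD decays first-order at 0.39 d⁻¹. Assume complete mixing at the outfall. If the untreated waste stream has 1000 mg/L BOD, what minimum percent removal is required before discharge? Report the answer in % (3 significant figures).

82.0 L/s = 0.082 m³/s.
Travel time to the compliance point: t = 6200/0.49 = 1.265e+04 s = 0.1464 d; decay factor exp(−0.39·0.1464) = 0.9445.
So the concentration just after mixing may be at most 10.1/0.9445 = 10.69 mg/L.
Mass balance: 10.69·6.932 = 0.082·Cₑ + 6.85·0.527.
Cₑ = (74.13 − 3.61) / 0.082 = 860 mg/L.
Required removal = 1 − 860/1000 = 14 %.

14.0 %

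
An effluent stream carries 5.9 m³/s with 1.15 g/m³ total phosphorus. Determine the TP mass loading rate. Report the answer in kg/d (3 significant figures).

586 kg/d

Mass flux = Q·C = 5.9 m³/s × 1.15 g/m³ = 6.785 g/s.
= 6.785 g/s × 86.4 = 586.2 kg/d.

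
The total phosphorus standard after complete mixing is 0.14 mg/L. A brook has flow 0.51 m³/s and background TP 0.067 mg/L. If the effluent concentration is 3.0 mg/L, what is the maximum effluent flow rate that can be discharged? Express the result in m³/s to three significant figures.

0.0130 m³/s

Mass balance at complete mixing: C_std·(Q_w + Q_r) = Q_w·C_e + Q_r·C_b.
Rearranging, Q_w = Q_r·(C_std − C_b)/(C_e − C_std) = 0.51·(0.14 − 0.067) / (3 − 0.14) = 0.01302 m³/s.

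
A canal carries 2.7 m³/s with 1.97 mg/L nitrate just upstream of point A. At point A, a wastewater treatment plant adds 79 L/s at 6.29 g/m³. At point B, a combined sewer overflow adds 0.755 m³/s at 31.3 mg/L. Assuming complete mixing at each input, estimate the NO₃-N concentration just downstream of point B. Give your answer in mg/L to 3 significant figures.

8.33 mg/L

79 L/s = 0.079 m³/s.
After input A: C = (2.7·1.97 + 0.079·6.29) / 2.779 = 2.093 mg/L.
After input B: C = (2.779·2.093 + 0.755·31.3) / 3.534 = 8.333 mg/L.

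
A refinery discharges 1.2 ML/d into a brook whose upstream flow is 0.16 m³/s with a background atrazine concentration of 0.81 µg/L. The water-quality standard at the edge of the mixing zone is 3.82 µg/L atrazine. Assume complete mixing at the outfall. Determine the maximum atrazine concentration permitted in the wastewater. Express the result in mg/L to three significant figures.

1.2 ML/d = 0.01389 m³/s.
0.81 µg/L = 0.00081 mg/L.
3.82 µg/L = 0.00382 mg/L.
Mass balance: 0.00382·0.1739 = 0.01389·Cₑ + 0.16·0.00081.
Cₑ = (0.0006643 − 0.0001296) / 0.01389 = 0.0385 mg/L.

0.0385 mg/L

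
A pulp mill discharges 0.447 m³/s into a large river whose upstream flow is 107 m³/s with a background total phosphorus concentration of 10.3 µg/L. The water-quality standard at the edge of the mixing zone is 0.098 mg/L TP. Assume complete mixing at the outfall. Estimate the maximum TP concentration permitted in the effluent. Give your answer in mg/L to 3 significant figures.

10.3 µg/L = 0.0103 mg/L.
Mass balance: 0.098·107.4 = 0.447·Cₑ + 107·0.0103.
Cₑ = (10.53 − 1.102) / 0.447 = 21.09 mg/L.

21.1 mg/L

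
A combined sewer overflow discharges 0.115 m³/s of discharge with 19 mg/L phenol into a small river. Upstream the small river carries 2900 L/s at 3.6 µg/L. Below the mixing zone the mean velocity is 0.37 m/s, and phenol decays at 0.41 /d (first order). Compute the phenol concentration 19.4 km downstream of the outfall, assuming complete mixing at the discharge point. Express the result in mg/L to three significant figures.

2900 L/s = 2.9 m³/s.
3.6 µg/L = 0.0036 mg/L.
After complete mixing, C₀ = (0.115·19 + 2.9·0.0036) / 3.015 = 0.7282 mg/L.
Travel time t = 1.94e+04 m / 0.37 m/s = 5.243e+04 s = 0.6069 d.
C = 0.7282·exp(−0.41·0.6069) = 0.7282·0.7797 = 0.5678 mg/L.

0.568 mg/L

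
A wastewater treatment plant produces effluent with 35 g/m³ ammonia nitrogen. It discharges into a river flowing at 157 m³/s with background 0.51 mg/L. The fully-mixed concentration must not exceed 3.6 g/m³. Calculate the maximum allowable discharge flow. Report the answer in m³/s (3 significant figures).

15.5 m³/s

Mass balance at complete mixing: C_std·(Q_w + Q_r) = Q_w·C_e + Q_r·C_b.
Rearranging, Q_w = Q_r·(C_std − C_b)/(C_e − C_std) = 157·(3.6 − 0.51) / (35 − 3.6) = 15.45 m³/s.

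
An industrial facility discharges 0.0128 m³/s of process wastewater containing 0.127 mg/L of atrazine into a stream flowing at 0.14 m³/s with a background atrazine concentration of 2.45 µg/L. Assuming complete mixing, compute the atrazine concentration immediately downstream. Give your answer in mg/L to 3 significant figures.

0.0129 mg/L

2.45 µg/L = 0.00245 mg/L.
Flow-weighted mixing gives C = (0.0128·0.127 + 0.14·0.00245) / (0.0128 + 0.14) = 0.001969/0.1528 = 0.01288 mg/L.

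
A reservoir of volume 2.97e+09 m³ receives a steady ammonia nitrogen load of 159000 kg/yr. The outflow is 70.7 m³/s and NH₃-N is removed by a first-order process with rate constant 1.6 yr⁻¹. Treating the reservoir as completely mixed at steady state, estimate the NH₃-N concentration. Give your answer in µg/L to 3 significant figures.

Outflow Q = 70.7 m³/s × 3.156e+07 s/yr = 2.231e+09 m³/yr.
Steady-state CSTR mass balance: W = Q·C + k·V·C, so C = W/(Q + kV).
Q + kV = 2.231e+09 + 1.6·2.97e+09 = 6.983e+09 m³/yr.
C = 159000/6.983e+09 = 2.277e-05 kg/m³ = 0.02277 mg/L = 22.77 µg/L.

22.8 µg/L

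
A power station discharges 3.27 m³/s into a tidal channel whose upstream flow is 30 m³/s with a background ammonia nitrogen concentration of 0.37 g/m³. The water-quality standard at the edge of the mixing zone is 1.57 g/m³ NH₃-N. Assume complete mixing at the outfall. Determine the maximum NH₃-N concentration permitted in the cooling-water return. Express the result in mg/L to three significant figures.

12.6 mg/L

Mass balance: 1.57·33.27 = 3.27·Cₑ + 30·0.37.
Cₑ = (52.23 − 11.1) / 3.27 = 12.58 mg/L.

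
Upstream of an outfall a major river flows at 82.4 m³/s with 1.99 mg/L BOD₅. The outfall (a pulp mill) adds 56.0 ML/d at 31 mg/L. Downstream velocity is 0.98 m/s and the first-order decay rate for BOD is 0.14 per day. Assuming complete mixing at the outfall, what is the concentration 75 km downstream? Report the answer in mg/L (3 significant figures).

56.0 ML/d = 0.6481 m³/s.
After complete mixing, C₀ = (0.6481·31 + 82.4·1.99) / 83.05 = 2.216 mg/L.
Travel time t = 7.5e+04 m / 0.98 m/s = 7.653e+04 s = 0.8858 d.
C = 2.216·exp(−0.14·0.8858) = 2.216·0.8834 = 1.958 mg/L.

1.96 mg/L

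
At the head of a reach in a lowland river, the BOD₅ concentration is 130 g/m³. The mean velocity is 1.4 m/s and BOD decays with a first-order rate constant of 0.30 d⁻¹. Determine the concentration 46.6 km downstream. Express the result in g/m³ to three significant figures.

Travel time t = 46.6 km / 1.4 m/s = 4.66e+04/1.4 = 3.329e+04 s = 0.3853 d.
First-order decay: C = 130·exp(−0.30·0.3853) = 130·0.8909 = 115.8 g/m³.

116 g/m³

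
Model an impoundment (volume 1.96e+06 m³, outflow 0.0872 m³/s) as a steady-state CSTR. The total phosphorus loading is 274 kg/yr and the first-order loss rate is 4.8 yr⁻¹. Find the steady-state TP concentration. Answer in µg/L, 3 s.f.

22.5 µg/L

Outflow Q = 0.0872 m³/s × 3.156e+07 s/yr = 2.752e+06 m³/yr.
Steady-state CSTR mass balance: W = Q·C + k·V·C, so C = W/(Q + kV).
Q + kV = 2.752e+06 + 4.8·1.96e+06 = 1.216e+07 m³/yr.
C = 274/1.216e+07 = 2.253e-05 kg/m³ = 0.02253 mg/L = 22.53 µg/L.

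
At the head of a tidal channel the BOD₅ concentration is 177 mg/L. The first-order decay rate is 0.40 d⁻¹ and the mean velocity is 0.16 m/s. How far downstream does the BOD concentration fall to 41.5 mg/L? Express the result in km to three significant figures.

From C = C₀·e^(−kt), t = ln(C₀/C)/k = ln(177/41.5)/0.40 = 1.45/0.40 = 3.626 d.
Distance = v·t = 0.16 m/s × 3.133e+05 s = 5.013e+04 m = 50.13 km.

50.1 km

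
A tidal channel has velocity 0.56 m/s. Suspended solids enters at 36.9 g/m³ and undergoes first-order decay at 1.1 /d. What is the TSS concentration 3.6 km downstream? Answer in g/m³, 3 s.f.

34.0 g/m³

Travel time t = 3.6 km / 0.56 m/s = 3600/0.56 = 6429 s = 0.0744 d.
First-order decay: C = 36.9·exp(−1.1·0.0744) = 36.9·0.9214 = 34 g/m³.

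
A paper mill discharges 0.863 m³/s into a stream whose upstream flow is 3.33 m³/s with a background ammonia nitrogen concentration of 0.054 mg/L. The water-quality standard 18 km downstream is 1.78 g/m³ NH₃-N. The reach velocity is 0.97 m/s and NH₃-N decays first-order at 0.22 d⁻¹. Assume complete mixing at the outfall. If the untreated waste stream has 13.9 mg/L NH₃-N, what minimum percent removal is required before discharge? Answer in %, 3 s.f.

Travel time to the compliance point: t = 1.8e+04/0.97 = 1.856e+04 s = 0.2148 d; decay factor exp(−0.22·0.2148) = 0.9538.
So the concentration just after mixing may be at most 1.78/0.9538 = 1.866 mg/L.
Mass balance: 1.866·4.193 = 0.863·Cₑ + 3.33·0.054.
Cₑ = (7.825 − 0.1798) / 0.863 = 8.858 mg/L.
Required removal = 1 − 8.858/13.9 = 36.27 %.

36.3 %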